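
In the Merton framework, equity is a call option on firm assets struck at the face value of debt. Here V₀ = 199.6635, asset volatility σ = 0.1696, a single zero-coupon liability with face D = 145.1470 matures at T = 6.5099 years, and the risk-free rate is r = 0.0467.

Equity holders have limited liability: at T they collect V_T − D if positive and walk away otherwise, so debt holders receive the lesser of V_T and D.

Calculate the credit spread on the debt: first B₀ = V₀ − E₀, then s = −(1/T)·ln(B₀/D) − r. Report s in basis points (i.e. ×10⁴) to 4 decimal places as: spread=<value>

With assets at 199.6635 and a single debt payment of 145.1470 at 6.5099 years:
d₁ = [ln(V₀/D) + (r + σ²/2)T] / (σ√T)
   = [ln(199.6635/145.1470) + (0.0467 + 0.5·0.1696²)·6.5099] / (0.1696·√6.5099)
   = [0.318886 + 0.397638] / 0.432726 = 1.655839
d₂ = d₁ − σ√T = 1.655839 − 0.432726 = 1.223113
N(d₁) = 0.951123,  N(d₂) = 0.889357,  e^(−rT) = 0.737852
E₀ = V₀·N(d₁) − D·e^(−rT)·N(d₂)
   = 199.6635·0.951123 − 145.1470·0.737852·0.889357 = 94.657119
B₀ = V₀ − E₀ = 199.6635 − 94.657119 = 105.006381
spread = −(1/T)·ln(B₀/D) − r = −(1/6.5099)·ln(105.006381/145.1470) − 0.0467 = 0.00302824
in basis points: 0.00302824 × 10⁴ = 30.2824 bp

spread=30.2824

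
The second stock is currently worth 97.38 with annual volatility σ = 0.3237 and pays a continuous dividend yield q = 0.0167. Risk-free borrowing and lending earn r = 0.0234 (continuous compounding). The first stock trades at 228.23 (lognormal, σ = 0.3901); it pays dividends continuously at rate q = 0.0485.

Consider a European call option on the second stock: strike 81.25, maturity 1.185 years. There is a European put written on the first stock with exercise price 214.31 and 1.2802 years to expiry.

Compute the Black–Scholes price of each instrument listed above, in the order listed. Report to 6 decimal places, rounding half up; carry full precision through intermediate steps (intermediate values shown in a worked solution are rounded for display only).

[the second stock call K=81.25]
σ√T = 0.3237·√1.185 = 0.352372
d₁ = (ln(S/K) + (r−q+σ²/2)T) / (σ√T) = (ln(97.38/81.25) + (0.0234−0.0167+0.3237²/2)·1.185) / 0.352372 = (0.181090 + 0.070023) / 0.352372 = 0.712634
d₂ = d₁ − σ√T = 0.712634 − 0.352372 = 0.360262
e^{−rT} = 0.972652
e^{−qT} = 0.980405
N(d₁) = 0.761964,  N(d₂) = 0.640674
price = S·e^{−qT}·N(d₁) − K·e^{−rT}·N(d₂) = 72.746105 − 50.631195 = 22.114909
[the first stock put K=214.31]
σ√T = 0.3901·√1.2802 = 0.441382
d₁ = (ln(S/K) + (r−q+σ²/2)T) / (σ√T) = (ln(228.23/214.31) + (0.0234−0.0485+0.3901²/2)·1.2802) / 0.441382 = (0.062930 + 0.065276) / 0.441382 = 0.290466
d₂ = d₁ − σ√T = 0.290466 − 0.441382 = -0.150916
e^{−rT} = 0.970488
e^{−qT} = 0.939799
N(−d₁) = 0.385730,  N(−d₂) = 0.559979
price = K·e^{−rT}·N(−d₂) − S·e^{−qT}·N(−d₁) = 116.467378 − 82.735306 = 33.732072

price(the second stock call K=81.25) = 22.114909
price(the first stock put K=214.31) = 33.732072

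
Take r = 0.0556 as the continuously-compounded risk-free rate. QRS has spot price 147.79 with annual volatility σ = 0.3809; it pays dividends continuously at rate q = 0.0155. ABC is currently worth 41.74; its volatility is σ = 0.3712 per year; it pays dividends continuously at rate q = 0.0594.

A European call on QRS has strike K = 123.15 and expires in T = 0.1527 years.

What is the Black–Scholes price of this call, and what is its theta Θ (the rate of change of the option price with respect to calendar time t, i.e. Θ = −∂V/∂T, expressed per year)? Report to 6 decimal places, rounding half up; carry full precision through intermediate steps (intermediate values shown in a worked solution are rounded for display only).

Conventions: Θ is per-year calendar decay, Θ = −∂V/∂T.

price = 26.305850
Θ = -15.584169

σ√T = 0.3809·√0.1527 = 0.148844
d₁ = (ln(S/K) + (r−q+σ²/2)T) / (σ√T) = (ln(147.79/123.15) + (0.0556−0.0155+0.3809²/2)·0.1527) / 0.148844 = (0.182389 + 0.017200) / 0.148844 = 1.340935
d₂ = d₁ − σ√T = 1.340935 − 0.148844 = 1.192091
e^{−rT} = 0.991546
e^{−qT} = 0.997636
N(d₁) = 0.910029,  N(d₂) = 0.883387
Call price V = S·e^{−qT}·N(d₁) − K·e^{−rT}·N(d₂) = 134.175266 − 107.869416 = 26.305850
φ(d₁) = (1/√(2π))·e^{−d₁²/2} = 0.162351
Θ = −S·e^{−qT}·φ(d₁)·σ/(2√T) + q·S·e^{−qT}·N(d₁) − r·K·e^{−rT}·N(d₂) = −11.666346 + 2.079717 − 5.997540 = -15.584169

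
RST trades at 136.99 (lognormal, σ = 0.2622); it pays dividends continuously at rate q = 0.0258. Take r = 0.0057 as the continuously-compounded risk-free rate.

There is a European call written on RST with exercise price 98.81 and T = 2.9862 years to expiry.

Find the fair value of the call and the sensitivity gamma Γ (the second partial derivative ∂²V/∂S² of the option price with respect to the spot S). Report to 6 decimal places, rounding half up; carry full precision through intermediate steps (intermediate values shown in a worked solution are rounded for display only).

price = 38.213669
Γ = 0.004269

σ√T = 0.2622·√2.9862 = 0.453098
d₁ = (ln(S/K) + (r−q+σ²/2)T) / (σ√T) = (ln(136.99/98.81) + (0.0057−0.0258+0.2622²/2)·2.9862) / 0.453098 = (0.326709 + 0.042626) / 0.453098 = 0.815134
d₂ = d₁ − σ√T = 0.815134 − 0.453098 = 0.362036
e^{−rT} = 0.983123
e^{−qT} = 0.925849
N(d₁) = 0.792502,  N(d₂) = 0.641337
Call price V = S·e^{−qT}·N(d₁) − K·e^{−rT}·N(d₂) = 100.514683 − 62.301014 = 38.213669
φ(d₁) = (1/√(2π))·e^{−d₁²/2} = 0.286173
Γ = e^{−qT}·φ(d₁) / (S·σ·√T) = 0.004269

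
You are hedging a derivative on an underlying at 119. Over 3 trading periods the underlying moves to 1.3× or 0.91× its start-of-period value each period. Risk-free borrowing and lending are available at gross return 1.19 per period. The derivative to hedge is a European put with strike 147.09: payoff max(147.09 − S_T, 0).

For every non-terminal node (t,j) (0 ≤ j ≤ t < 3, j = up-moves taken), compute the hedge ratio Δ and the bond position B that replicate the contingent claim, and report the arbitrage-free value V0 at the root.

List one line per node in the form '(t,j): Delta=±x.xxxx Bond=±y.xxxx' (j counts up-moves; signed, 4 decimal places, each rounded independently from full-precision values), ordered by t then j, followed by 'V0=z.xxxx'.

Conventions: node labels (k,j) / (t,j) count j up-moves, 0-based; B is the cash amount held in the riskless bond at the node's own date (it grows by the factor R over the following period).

(0,0): Delta=-0.1635 Bond=22.1511
(1,0): Delta=-0.4869 Bond=61.3771
(1,1): Delta=-0.0746 Bond=12.6031
(2,0): Delta=-1.0000 Bond=123.6050
(2,1): Delta=-0.3458 Bond=53.1735
(2,2): Delta=0.0000 Bond=0.0000
V0=2.6946

Since d<R<u, set p* = (R−d)/(u−d) = 0.7179; price each node as the discounted p*-expectation of its children.
Payoffs at expiry: V(3,0)=57.4151, V(3,1)=18.9829, V(3,2)=0.0000, V(3,3)=0.0000
  t=2,j=0: stock 98.5439 → up 128.1071 (V=18.9829), down 89.6749 (V=57.4151). Price 25.0611; hedge Δ=-1.0000, bond B=123.6050.
  t=2,j=1: stock 140.7770 → up 183.0101 (V=0.0000), down 128.1071 (V=18.9829). Price 4.4993; hedge Δ=-0.3458, bond B=53.1735.
  t=2,j=2: stock 201.1100 → up 261.4430 (V=0.0000), down 183.0101 (V=0.0000). Price 0.0000; hedge Δ=0.0000, bond B=0.0000.
  t=1,j=0: stock 108.2900 → up 140.7770 (V=4.4993), down 98.5439 (V=25.0611). Price 8.6544; hedge Δ=-0.4869, bond B=61.3771.
  t=1,j=1: stock 154.7000 → up 201.1100 (V=0.0000), down 140.7770 (V=4.4993). Price 1.0664; hedge Δ=-0.0746, bond B=12.6031.
  t=0,j=0: stock 119.0000 → up 154.7000 (V=1.0664), down 108.2900 (V=8.6544). Price 2.6946; hedge Δ=-0.1635, bond B=22.1511.
Check: Δ(0,0)·S0 + B(0,0) = 2.6946 = V0.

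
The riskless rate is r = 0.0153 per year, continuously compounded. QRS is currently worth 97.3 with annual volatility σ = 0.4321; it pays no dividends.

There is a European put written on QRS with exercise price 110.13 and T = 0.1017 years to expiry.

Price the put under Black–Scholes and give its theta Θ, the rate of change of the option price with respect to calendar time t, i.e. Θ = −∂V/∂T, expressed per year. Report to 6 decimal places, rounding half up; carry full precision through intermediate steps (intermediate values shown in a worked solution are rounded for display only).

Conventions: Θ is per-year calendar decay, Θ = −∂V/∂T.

price = 14.121020
Θ = -17.412199

σ√T = 0.4321·√0.1017 = 0.137799
d₁ = (ln(S/K) + (r+σ²/2)T) / (σ√T) = (ln(97.3/110.13) + (0.0153+0.4321²/2)·0.1017) / 0.137799 = (-0.123862 + 0.011050) / 0.137799 = -0.818675
d₂ = d₁ − σ√T = -0.818675 − 0.137799 = -0.956474
e^{−rT} = 0.998445
N(−d₁) = 0.793514,  N(−d₂) = 0.830584
Put price V = K·e^{−rT}·N(−d₂) − S·N(−d₁) = 91.329941 − 77.208921 = 14.121020
φ(d₁) = (1/√(2π))·e^{−d₁²/2} = 0.285346
Θ = −S·φ(d₁)·σ/(2√T) + r·K·e^{−rT}·N(−d₂) = −18.809548 + 1.397348 = -17.412199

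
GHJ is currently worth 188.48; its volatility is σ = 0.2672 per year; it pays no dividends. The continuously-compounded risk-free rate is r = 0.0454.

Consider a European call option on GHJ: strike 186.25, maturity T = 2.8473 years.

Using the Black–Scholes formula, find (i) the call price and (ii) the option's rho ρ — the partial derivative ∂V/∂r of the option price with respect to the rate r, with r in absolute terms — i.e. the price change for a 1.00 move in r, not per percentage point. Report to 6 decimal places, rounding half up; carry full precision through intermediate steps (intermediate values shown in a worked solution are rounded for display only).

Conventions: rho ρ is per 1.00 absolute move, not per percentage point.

σ√T = 0.2672·√2.8473 = 0.450872
d₁ = (ln(S/K) + (r+σ²/2)T) / (σ√T) = (ln(188.48/186.25) + (0.0454+0.2672²/2)·2.8473) / 0.450872 = (0.011902 + 0.230910) / 0.450872 = 0.538539
d₂ = d₁ − σ√T = 0.538539 − 0.450872 = 0.087667
e^{−rT} = 0.878739
N(d₁) = 0.704898,  N(d₂) = 0.534930
Call price V = S·N(d₁) − K·e^{−rT}·N(d₂) = 132.859097 − 87.549305 = 45.309792
ρ = K·T·e^{−rT}·N(d₂) = 249.279136

price = 45.309792
ρ = 249.279136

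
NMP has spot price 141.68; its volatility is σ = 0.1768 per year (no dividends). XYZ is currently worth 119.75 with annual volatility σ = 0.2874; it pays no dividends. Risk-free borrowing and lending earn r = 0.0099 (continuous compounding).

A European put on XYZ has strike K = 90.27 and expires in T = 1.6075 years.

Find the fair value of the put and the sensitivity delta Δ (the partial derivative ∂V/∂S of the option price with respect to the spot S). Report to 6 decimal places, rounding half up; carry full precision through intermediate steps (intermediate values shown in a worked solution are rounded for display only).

price = 4.324061
Δ = -0.158312

σ√T = 0.2874·√1.6075 = 0.364386
d₁ = (ln(S/K) + (r+σ²/2)T) / (σ√T) = (ln(119.75/90.27) + (0.0099+0.2874²/2)·1.6075) / 0.364386 = (0.282601 + 0.082303) / 0.364386 = 1.001420
d₂ = d₁ − σ√T = 1.001420 − 0.364386 = 0.637034
e^{−rT} = 0.984212
N(−d₁) = 0.158312,  N(−d₂) = 0.262051
Put price V = K·e^{−rT}·N(−d₂) − S·N(−d₁) = 23.281899 − 18.957838 = 4.324061
Δ = −N(−d₁) = -0.158312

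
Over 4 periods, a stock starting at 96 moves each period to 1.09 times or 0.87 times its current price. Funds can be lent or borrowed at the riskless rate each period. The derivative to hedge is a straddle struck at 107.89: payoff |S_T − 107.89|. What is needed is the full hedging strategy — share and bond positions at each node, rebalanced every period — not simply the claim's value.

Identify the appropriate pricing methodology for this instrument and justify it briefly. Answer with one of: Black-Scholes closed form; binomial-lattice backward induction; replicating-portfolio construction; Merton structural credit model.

framework: replicating-portfolio construction

Key observation: the deliverable is the dynamic trading strategy on the 4-step tree (spot 96, moves 1.09 and 0.87), so the valuation must go through the node-by-node replicating-portfolio solve.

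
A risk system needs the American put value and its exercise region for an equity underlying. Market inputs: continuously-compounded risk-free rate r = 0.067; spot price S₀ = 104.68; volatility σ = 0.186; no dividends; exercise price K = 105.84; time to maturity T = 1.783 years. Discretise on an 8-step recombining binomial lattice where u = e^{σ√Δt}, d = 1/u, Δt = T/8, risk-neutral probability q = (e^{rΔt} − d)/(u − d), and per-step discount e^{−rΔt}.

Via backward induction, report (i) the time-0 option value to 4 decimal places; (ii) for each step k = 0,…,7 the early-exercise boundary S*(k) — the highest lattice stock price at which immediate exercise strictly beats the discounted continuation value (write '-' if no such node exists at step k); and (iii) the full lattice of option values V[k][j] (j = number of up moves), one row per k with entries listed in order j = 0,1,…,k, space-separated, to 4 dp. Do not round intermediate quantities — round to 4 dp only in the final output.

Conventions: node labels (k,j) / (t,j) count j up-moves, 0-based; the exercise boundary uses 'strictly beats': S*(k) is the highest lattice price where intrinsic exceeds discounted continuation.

Δt=0.22287, u=1.09178, d=0.91593, q=0.56362, disc=e^(-rΔt)=0.98518
k=8 terminal: V=max(K-S,0) → 53.9862 44.0310 32.1646 18.0201 1.1600 0.0000 0.0000 0.0000 0.0000
k=7: j=0 S=56.6130 intr=49.2270 cont=47.6583 V=49.2270[EX]; j=1 S=67.4818 intr=38.3582 cont=36.7894 V=38.3582[EX]; j=2 S=80.4373 intr=25.4027 cont=23.8339 V=25.4027[EX]; j=3 S=95.8801 intr=9.9599 cont=8.3912 V=9.9599[EX]; j=4 S=114.2876 intr=0.0000 cont=0.4987 V=0.4987[hold]; j=5 S=136.2291 intr=0.0000 cont=0.0000 V=0.0000[hold]; j=6 S=162.3830 intr=0.0000 cont=0.0000 V=0.0000[hold]; j=7 S=193.5581 intr=0.0000 cont=0.0000 V=0.0000[hold]  S*(7)=95.8801
k=6: j=0 S=61.8090 intr=44.0310 cont=42.4623 V=44.0310[EX]; j=1 S=73.6754 intr=32.1646 cont=30.5959 V=32.1646[EX]; j=2 S=87.8199 intr=18.0201 cont=16.4514 V=18.0201[EX]; j=3 S=104.6800 intr=1.1600 cont=4.5588 V=4.5588[hold]; j=4 S=124.7770 intr=0.0000 cont=0.2144 V=0.2144[hold]; j=5 S=148.7323 intr=0.0000 cont=0.0000 V=0.0000[hold]; j=6 S=177.2866 intr=0.0000 cont=0.0000 V=0.0000[hold]  S*(6)=87.8199
k=5: j=0 S=67.4818 intr=38.3582 cont=36.7894 V=38.3582[EX]; j=1 S=80.4373 intr=25.4027 cont=23.8339 V=25.4027[EX]; j=2 S=95.8801 intr=9.9599 cont=10.2784 V=10.2784[hold]; j=3 S=114.2876 intr=0.0000 cont=2.0790 V=2.0790[hold]; j=4 S=136.2291 intr=0.0000 cont=0.0922 V=0.0922[hold]; j=5 S=162.3830 intr=0.0000 cont=0.0000 V=0.0000[hold]  S*(5)=80.4373
k=4: j=0 S=73.6754 intr=32.1646 cont=30.5959 V=32.1646[EX]; j=1 S=87.8199 intr=18.0201 cont=16.6282 V=18.0201[EX]; j=2 S=104.6800 intr=1.1600 cont=5.5732 V=5.5732[hold]; j=3 S=124.7770 intr=0.0000 cont=0.9450 V=0.9450[hold]; j=4 S=148.7323 intr=0.0000 cont=0.0396 V=0.0396[hold]  S*(4)=87.8199
k=3: j=0 S=80.4373 intr=25.4027 cont=23.8339 V=25.4027[EX]; j=1 S=95.8801 intr=9.9599 cont=10.8417 V=10.8417[hold]; j=2 S=114.2876 intr=0.0000 cont=2.9207 V=2.9207[hold]; j=3 S=136.2291 intr=0.0000 cont=0.4283 V=0.4283[hold]  S*(3)=80.4373
k=2: j=0 S=87.8199 intr=18.0201 cont=16.9410 V=18.0201[EX]; j=1 S=104.6800 intr=1.1600 cont=6.2828 V=6.2828[hold]; j=2 S=124.7770 intr=0.0000 cont=1.4934 V=1.4934[hold]  S*(2)=87.8199
k=1: j=0 S=95.8801 intr=9.9599 cont=11.2357 V=11.2357[hold]; j=1 S=114.2876 intr=0.0000 cont=3.5303 V=3.5303[hold]  S*(1)=-
k=0: j=0 S=104.6800 intr=1.1600 cont=6.7906 V=6.7906[hold]  S*(0)=-

price = 6.7906
boundary = - - 87.8199 80.4373 87.8199 80.4373 87.8199 95.8801
tree:
6.7906
11.2357 3.5303
18.0201 6.2828 1.4934
25.4027 10.8417 2.9207 0.4283
32.1646 18.0201 5.5732 0.9450 0.0396
38.3582 25.4027 10.2784 2.0790 0.0922 0.0000
44.0310 32.1646 18.0201 4.5588 0.2144 0.0000 0.0000
49.2270 38.3582 25.4027 9.9599 0.4987 0.0000 0.0000 0.0000
53.9862 44.0310 32.1646 18.0201 1.1600 0.0000 0.0000 0.0000 0.0000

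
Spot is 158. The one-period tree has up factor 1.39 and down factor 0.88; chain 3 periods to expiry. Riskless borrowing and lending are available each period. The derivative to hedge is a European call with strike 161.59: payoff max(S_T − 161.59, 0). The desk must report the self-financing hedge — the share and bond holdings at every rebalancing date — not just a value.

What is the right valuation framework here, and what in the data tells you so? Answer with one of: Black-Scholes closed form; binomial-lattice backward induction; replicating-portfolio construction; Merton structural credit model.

Key observation: since the answer must list Δ and B at each node of the 1.39/0.88 lattice on 158, the replicating-portfolio method — solving the two-state system at every node — is the one that applies.

framework: replicating-portfolio construction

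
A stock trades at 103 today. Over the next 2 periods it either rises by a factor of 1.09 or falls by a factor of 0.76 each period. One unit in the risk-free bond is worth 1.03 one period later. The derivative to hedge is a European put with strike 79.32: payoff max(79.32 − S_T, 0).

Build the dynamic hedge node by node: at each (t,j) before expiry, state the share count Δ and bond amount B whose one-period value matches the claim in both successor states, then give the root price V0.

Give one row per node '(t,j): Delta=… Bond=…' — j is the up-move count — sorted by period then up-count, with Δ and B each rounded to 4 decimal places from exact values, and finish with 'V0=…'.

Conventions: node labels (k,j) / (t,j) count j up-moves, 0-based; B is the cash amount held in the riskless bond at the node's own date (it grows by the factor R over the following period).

Under the risk-neutral measure, an up-move has probability p* = (R−d)/(u−d) = 0.8182 and values discount at R = 1.03.
Terminal payoffs: V(2,0)=19.8272, V(2,1)=0.0000, V(2,2)=0.0000
(1,0): S=78.2800. Δ = (V_up−V_dn)/(S_up−S_dn) = (0.0000−19.8272)/(85.3252−59.4928) = -0.7675. V = [p*·0.0000 + (1−p*)·19.8272]/1.03 = 3.4999. B = V − Δ·S = 63.5824.
(1,1): S=112.2700. Δ = (V_up−V_dn)/(S_up−S_dn) = (0.0000−0.0000)/(122.3743−85.3252) = 0.0000. V = [p*·0.0000 + (1−p*)·0.0000]/1.03 = 0.0000. B = V − Δ·S = 0.0000.
(0,0): S=103.0000. Δ = (V_up−V_dn)/(S_up−S_dn) = (0.0000−3.4999)/(112.2700−78.2800) = -0.1030. V = [p*·0.0000 + (1−p*)·3.4999]/1.03 = 0.6178. B = V − Δ·S = 11.2237.
Verification: the root portfolio costs Δ(0,0)·S0 + B(0,0) = 0.6178, matching V0.

(0,0): Delta=-0.1030 Bond=11.2237
(1,0): Delta=-0.7675 Bond=63.5824
(1,1): Delta=0.0000 Bond=0.0000
V0=0.6178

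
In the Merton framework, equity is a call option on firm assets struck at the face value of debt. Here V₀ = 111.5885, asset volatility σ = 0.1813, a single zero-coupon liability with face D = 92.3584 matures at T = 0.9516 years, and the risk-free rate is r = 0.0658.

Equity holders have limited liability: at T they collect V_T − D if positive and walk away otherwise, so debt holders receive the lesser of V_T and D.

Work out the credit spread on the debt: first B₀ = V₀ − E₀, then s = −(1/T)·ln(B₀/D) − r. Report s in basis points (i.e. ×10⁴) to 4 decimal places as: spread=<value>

spread=73.4297

Apply the equity-as-call identities (strike 92.3584, horizon 0.9516 years):
d₁ = [ln(V₀/D) + (r + σ²/2)T] / (σ√T)
   = [ln(111.5885/92.3584) + (0.0658 + 0.5·0.1813²)·0.9516] / (0.1813·√0.9516)
   = [0.189141 + 0.078255] / 0.176858 = 1.511924
d₂ = d₁ − σ√T = 1.511924 − 0.176858 = 1.335066
N(d₁) = 0.934723,  N(d₂) = 0.909073,  e^(−rT) = 0.939305
E₀ = V₀·N(d₁) − D·e^(−rT)·N(d₂)
   = 111.5885·0.934723 − 92.3584·0.939305·0.909073 = 25.439892
B₀ = V₀ − E₀ = 111.5885 − 25.439892 = 86.148608
spread = −(1/T)·ln(B₀/D) − r = −(1/0.9516)·ln(86.148608/92.3584) − 0.0658 = 0.00734297
in basis points: 0.00734297 × 10⁴ = 73.4297 bp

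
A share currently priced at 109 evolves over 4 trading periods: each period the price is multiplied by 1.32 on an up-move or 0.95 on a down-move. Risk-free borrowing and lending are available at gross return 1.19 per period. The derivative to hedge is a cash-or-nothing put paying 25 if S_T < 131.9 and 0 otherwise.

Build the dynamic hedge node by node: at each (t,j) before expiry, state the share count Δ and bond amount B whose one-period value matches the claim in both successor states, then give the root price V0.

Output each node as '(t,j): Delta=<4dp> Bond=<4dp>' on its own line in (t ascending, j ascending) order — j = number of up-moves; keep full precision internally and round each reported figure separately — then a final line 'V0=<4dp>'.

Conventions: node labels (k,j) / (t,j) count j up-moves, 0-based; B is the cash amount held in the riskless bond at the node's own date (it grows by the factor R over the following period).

Risk-neutral probability p* = (R−d)/(u−d) = (1.19−0.95)/(1.32−0.95) = 0.6486.
At maturity the claim pays: V(4,0)=25.0000, V(4,1)=25.0000, V(4,2)=0.0000, V(4,3)=0.0000, V(4,4)=0.0000
  t=3,j=0: stock 93.4539 → up 123.3591 (V=25.0000), down 88.7812 (V=25.0000). Price 21.0084; hedge Δ=0.0000, bond B=21.0084.
  t=3,j=1: stock 129.8517 → up 171.4042 (V=0.0000), down 123.3591 (V=25.0000). Price 7.3813; hedge Δ=-0.5203, bond B=74.9489.
  t=3,j=2: stock 180.4255 → up 238.1617 (V=0.0000), down 171.4042 (V=0.0000). Price 0.0000; hedge Δ=0.0000, bond B=0.0000.
  t=3,j=3: stock 250.6965 → up 330.9194 (V=0.0000), down 238.1617 (V=0.0000). Price 0.0000; hedge Δ=0.0000, bond B=0.0000.
  t=2,j=0: stock 98.3725 → up 129.8517 (V=7.3813), down 93.4539 (V=21.0084). Price 10.2262; hedge Δ=-0.3744, bond B=47.0562.
  t=2,j=1: stock 136.6860 → up 180.4255 (V=0.0000), down 129.8517 (V=7.3813). Price 2.1794; hedge Δ=-0.1460, bond B=22.1289.
  t=2,j=2: stock 189.9216 → up 250.6965 (V=0.0000), down 180.4255 (V=0.0000). Price 0.0000; hedge Δ=0.0000, bond B=0.0000.
  t=1,j=0: stock 103.5500 → up 136.6860 (V=2.1794), down 98.3725 (V=10.2262). Price 4.2073; hedge Δ=-0.2100, bond B=25.9556.
  t=1,j=1: stock 143.8800 → up 189.9216 (V=0.0000), down 136.6860 (V=2.1794). Price 0.6435; hedge Δ=-0.0409, bond B=6.5336.
  t=0,j=0: stock 109.0000 → up 143.8800 (V=0.6435), down 103.5500 (V=4.2073). Price 1.5929; hedge Δ=-0.0884, bond B=11.2248.
Check: Δ(0,0)·S0 + B(0,0) = 1.5929 = V0.

(0,0): Delta=-0.0884 Bond=11.2248
(1,0): Delta=-0.2100 Bond=25.9556
(1,1): Delta=-0.0409 Bond=6.5336
(2,0): Delta=-0.3744 Bond=47.0562
(2,1): Delta=-0.1460 Bond=22.1289
(2,2): Delta=0.0000 Bond=0.0000
(3,0): Delta=0.0000 Bond=21.0084
(3,1): Delta=-0.5203 Bond=74.9489
(3,2): Delta=0.0000 Bond=0.0000
(3,3): Delta=0.0000 Bond=0.0000
V0=1.5929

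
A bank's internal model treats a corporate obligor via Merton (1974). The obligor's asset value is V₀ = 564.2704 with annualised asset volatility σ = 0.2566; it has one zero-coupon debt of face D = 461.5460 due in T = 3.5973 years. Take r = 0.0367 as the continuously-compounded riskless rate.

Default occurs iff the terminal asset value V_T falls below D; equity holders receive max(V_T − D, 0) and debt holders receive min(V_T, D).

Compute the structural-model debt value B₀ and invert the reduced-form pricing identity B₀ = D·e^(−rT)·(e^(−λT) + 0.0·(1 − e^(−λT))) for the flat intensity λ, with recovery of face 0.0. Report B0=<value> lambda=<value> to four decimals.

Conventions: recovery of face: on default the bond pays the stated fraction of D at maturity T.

B0=370.9048 lambda=0.0241

With assets at 564.2704 and a single debt payment of 461.5460 at 3.5973 years:
d₁ = [ln(V₀/D) + (r + σ²/2)T] / (σ√T)
   = [ln(564.2704/461.5460) + (0.0367 + 0.5·0.2566²)·3.5973] / (0.2566·√3.5973)
   = [0.200952 + 0.250450] / 0.486682 = 0.927510
d₂ = d₁ − σ√T = 0.927510 − 0.486682 = 0.440829
N(d₁) = 0.823169,  N(d₂) = 0.670331,  e^(−rT) = 0.876323
E₀ = V₀·N(d₁) − D·e^(−rT)·N(d₂)
   = 564.2704·0.823169 − 461.5460·0.876323·0.670331 = 193.365573
B₀ = V₀ − E₀ = 564.2704 − 193.365573 = 370.904827
e^(−λT) = (B₀·e^(rT)/D − 0)/(1 − 0) = (370.9048·1.141132/461.5460 − 0)/1 = 0.91702973
λ = −ln(0.91702973)/3.5973 = 0.024078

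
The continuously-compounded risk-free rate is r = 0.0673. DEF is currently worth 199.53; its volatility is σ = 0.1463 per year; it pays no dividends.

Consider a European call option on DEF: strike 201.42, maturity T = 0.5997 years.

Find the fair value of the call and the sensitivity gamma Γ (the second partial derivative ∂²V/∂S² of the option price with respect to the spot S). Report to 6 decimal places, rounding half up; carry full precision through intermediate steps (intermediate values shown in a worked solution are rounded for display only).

σ√T = 0.1463·√0.5997 = 0.113295
d₁ = (ln(S/K) + (r+σ²/2)T) / (σ√T) = (ln(199.53/201.42) + (0.0673+0.1463²/2)·0.5997) / 0.113295 = (-0.009428 + 0.046778) / 0.113295 = 0.329670
d₂ = d₁ − σ√T = 0.329670 − 0.113295 = 0.216375
e^{−rT} = 0.960444
N(d₁) = 0.629175,  N(d₂) = 0.585652
Call price V = S·N(d₁) − K·e^{−rT}·N(d₂) = 125.539363 − 113.295946 = 12.243418
φ(d₁) = (1/√(2π))·e^{−d₁²/2} = 0.377842
Γ = φ(d₁) / (S·σ·√T) = 0.016714

price = 12.243418
Γ = 0.016714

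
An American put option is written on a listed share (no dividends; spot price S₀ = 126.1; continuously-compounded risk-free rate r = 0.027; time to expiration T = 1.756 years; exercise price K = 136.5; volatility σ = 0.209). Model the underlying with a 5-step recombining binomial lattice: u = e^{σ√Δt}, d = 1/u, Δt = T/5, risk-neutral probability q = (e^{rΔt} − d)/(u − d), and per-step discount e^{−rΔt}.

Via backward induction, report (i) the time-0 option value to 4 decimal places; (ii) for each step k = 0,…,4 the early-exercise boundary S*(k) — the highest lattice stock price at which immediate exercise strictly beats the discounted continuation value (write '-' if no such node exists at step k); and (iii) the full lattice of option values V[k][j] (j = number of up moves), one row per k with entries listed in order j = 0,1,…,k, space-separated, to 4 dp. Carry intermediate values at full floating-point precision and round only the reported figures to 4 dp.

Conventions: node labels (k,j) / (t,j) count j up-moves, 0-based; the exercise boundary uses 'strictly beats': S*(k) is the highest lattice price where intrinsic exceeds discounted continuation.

price = 17.2760
boundary = - - 98.4314 111.4100 98.4314
tree:
17.2760
26.2366 8.9026
38.0686 15.2440 2.9143
49.5354 25.0900 5.9729 0.0000
59.6663 38.0686 12.2417 0.0000 0.0000
68.6170 49.5354 25.0900 0.0000 0.0000 0.0000

params: Δt=0.35120 u=1.13185 d=0.88351 q=0.50744 e^(-rΔt)=0.99056
t_5 payoffs: 68.6170 49.5354 25.0900 0.0000 0.0000 0.0000
t_4: node(4,0) S=76.8337 payoff=59.6663 vs cont=58.3780 → 59.6663 [stop]  node(4,1) S=98.4314 payoff=38.0686 vs cont=36.7804 → 38.0686 [stop]  node(4,2) S=126.1000 payoff=10.4000 vs cont=12.2417 → 12.2417 [wait]  node(4,3) S=161.5462 payoff=0.0000 vs cont=0.0000 → 0.0000 [wait]  node(4,4) S=206.9561 payoff=0.0000 vs cont=0.0000 → 0.0000 [wait]  ⇒ S*(4)=98.4314
t_3: node(3,0) S=86.9646 payoff=49.5354 vs cont=48.2471 → 49.5354 [stop]  node(3,1) S=111.4100 payoff=25.0900 vs cont=24.7275 → 25.0900 [stop]  node(3,2) S=142.7269 payoff=0.0000 vs cont=5.9729 → 5.9729 [wait]  node(3,3) S=182.8468 payoff=0.0000 vs cont=0.0000 → 0.0000 [wait]  ⇒ S*(3)=111.4100
t_2: node(2,0) S=98.4314 payoff=38.0686 vs cont=36.7804 → 38.0686 [stop]  node(2,1) S=126.1000 payoff=10.4000 vs cont=15.2440 → 15.2440 [wait]  node(2,2) S=161.5462 payoff=0.0000 vs cont=2.9143 → 2.9143 [wait]  ⇒ S*(2)=98.4314
t_1: node(1,0) S=111.4100 payoff=25.0900 vs cont=26.2366 → 26.2366 [wait]  node(1,1) S=142.7269 payoff=0.0000 vs cont=8.9026 → 8.9026 [wait]  ⇒ S*(1)=-
t_0: node(0,0) S=126.1000 payoff=10.4000 vs cont=17.2760 → 17.2760 [wait]  ⇒ S*(0)=-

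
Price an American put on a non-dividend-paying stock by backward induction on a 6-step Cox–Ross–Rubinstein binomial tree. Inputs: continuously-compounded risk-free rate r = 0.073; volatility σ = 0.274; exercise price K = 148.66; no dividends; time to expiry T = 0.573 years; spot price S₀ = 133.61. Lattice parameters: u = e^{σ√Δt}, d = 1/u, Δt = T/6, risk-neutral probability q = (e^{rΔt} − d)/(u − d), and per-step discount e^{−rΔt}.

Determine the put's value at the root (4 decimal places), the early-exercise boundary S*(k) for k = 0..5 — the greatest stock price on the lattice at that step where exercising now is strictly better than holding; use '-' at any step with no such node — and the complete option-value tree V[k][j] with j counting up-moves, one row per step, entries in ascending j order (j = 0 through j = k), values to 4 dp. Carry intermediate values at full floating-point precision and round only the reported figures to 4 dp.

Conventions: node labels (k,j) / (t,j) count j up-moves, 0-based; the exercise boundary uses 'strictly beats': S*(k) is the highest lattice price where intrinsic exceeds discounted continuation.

params: Δt=0.09550 u=1.08836 d=0.91881 q=0.52011 e^(-rΔt)=0.99305
t_6 payoffs: 68.2709 53.4364 35.8645 15.0500 0.0000 0.0000 0.0000
t_5: node(5,0) S=87.4925 payoff=61.1675 vs cont=60.1347 → 61.1675 [stop]  node(5,1) S=103.6378 payoff=45.0222 vs cont=43.9895 → 45.0222 [stop]  node(5,2) S=122.7624 payoff=25.8976 vs cont=24.8648 → 25.8976 [stop]  node(5,3) S=145.4161 payoff=3.2439 vs cont=7.1722 → 7.1722 [wait]  node(5,4) S=172.2503 payoff=0.0000 vs cont=0.0000 → 0.0000 [wait]  node(5,5) S=204.0362 payoff=0.0000 vs cont=0.0000 → 0.0000 [wait]  ⇒ S*(5)=122.7624
t_4: node(4,0) S=95.2236 payoff=53.4364 vs cont=52.4037 → 53.4364 [stop]  node(4,1) S=112.7955 payoff=35.8645 vs cont=34.8317 → 35.8645 [stop]  node(4,2) S=133.6100 payoff=15.0500 vs cont=16.0462 → 16.0462 [wait]  node(4,3) S=158.2655 payoff=0.0000 vs cont=3.4180 → 3.4180 [wait]  node(4,4) S=187.4707 payoff=0.0000 vs cont=0.0000 → 0.0000 [wait]  ⇒ S*(4)=112.7955
t_3: node(3,0) S=103.6378 payoff=45.0222 vs cont=43.9895 → 45.0222 [stop]  node(3,1) S=122.7624 payoff=25.8976 vs cont=25.3794 → 25.8976 [stop]  node(3,2) S=145.4161 payoff=3.2439 vs cont=9.4124 → 9.4124 [wait]  node(3,3) S=172.2503 payoff=0.0000 vs cont=1.6289 → 1.6289 [wait]  ⇒ S*(3)=122.7624
t_2: node(2,0) S=112.7955 payoff=35.8645 vs cont=34.8317 → 35.8645 [stop]  node(2,1) S=133.6100 payoff=15.0500 vs cont=17.2032 → 17.2032 [wait]  node(2,2) S=158.2655 payoff=0.0000 vs cont=5.3269 → 5.3269 [wait]  ⇒ S*(2)=112.7955
t_1: node(1,0) S=122.7624 payoff=25.8976 vs cont=25.9769 → 25.9769 [wait]  node(1,1) S=145.4161 payoff=3.2439 vs cont=10.9497 → 10.9497 [wait]  ⇒ S*(1)=-
t_0: node(0,0) S=133.6100 payoff=15.0500 vs cont=18.0350 → 18.0350 [wait]  ⇒ S*(0)=-

price = 18.0350
boundary = - - 112.7955 122.7624 112.7955 122.7624
tree:
18.0350
25.9769 10.9497
35.8645 17.2032 5.3269
45.0222 25.8976 9.4124 1.6289
53.4364 35.8645 16.0462 3.4180 0.0000
61.1675 45.0222 25.8976 7.1722 0.0000 0.0000
68.2709 53.4364 35.8645 15.0500 0.0000 0.0000 0.0000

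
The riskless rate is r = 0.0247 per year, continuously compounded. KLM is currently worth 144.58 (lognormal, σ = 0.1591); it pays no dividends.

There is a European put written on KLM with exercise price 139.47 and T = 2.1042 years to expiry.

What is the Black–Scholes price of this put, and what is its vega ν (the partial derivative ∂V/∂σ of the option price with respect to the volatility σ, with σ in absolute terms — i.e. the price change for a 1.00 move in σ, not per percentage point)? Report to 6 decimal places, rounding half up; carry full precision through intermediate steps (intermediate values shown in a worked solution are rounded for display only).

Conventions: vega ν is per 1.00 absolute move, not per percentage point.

σ√T = 0.1591·√2.1042 = 0.230788
d₁ = (ln(S/K) + (r+σ²/2)T) / (σ√T) = (ln(144.58/139.47) + (0.0247+0.1591²/2)·2.1042) / 0.230788 = (0.035983 + 0.078605) / 0.230788 = 0.496511
d₂ = d₁ − σ√T = 0.496511 − 0.230788 = 0.265722
e^{−rT} = 0.949354
N(−d₁) = 0.309767,  N(−d₂) = 0.395227
Put price V = K·e^{−rT}·N(−d₂) − S·N(−d₁) = 52.330511 − 44.786128 = 7.544383
φ(d₁) = (1/√(2π))·e^{−d₁²/2} = 0.352678
ν = S·φ(d₁)·√T = 73.965646

price = 7.544383
ν = 73.965646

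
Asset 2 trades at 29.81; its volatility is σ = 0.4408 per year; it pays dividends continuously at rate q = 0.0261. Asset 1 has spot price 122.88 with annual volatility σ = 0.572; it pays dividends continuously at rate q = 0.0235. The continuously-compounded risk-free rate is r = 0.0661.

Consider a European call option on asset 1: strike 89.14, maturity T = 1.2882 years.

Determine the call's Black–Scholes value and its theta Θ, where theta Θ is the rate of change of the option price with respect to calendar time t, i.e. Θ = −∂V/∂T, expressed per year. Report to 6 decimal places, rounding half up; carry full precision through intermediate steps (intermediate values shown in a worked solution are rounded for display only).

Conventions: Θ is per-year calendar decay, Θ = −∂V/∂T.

σ√T = 0.572·√1.2882 = 0.649214
d₁ = (ln(S/K) + (r−q+σ²/2)T) / (σ√T) = (ln(122.88/89.14) + (0.0661−0.0235+0.572²/2)·1.2882) / 0.649214 = (0.321000 + 0.265617) / 0.649214 = 0.903580
d₂ = d₁ − σ√T = 0.903580 − 0.649214 = 0.254366
e^{−rT} = 0.918374
e^{−qT} = 0.970181
N(d₁) = 0.816891,  N(d₂) = 0.600394
Call price V = S·e^{−qT}·N(d₁) − K·e^{−rT}·N(d₂) = 97.386338 − 49.150578 = 48.235760
φ(d₁) = (1/√(2π))·e^{−d₁²/2} = 0.265228
Θ = −S·e^{−qT}·φ(d₁)·σ/(2√T) + q·S·e^{−qT}·N(d₁) − r·K·e^{−rT}·N(d₂) = −7.967590 + 2.288579 − 3.248853 = -8.927864

price = 48.235760
Θ = -8.927864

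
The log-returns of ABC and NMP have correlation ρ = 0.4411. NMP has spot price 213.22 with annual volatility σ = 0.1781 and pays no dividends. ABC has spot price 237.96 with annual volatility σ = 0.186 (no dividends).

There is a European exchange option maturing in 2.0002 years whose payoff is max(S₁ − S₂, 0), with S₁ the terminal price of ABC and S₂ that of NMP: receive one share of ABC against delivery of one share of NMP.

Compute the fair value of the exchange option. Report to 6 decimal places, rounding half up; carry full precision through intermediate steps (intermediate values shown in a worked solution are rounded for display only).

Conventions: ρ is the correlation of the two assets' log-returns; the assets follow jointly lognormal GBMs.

exchange price = 38.751643

σ_eff = √(σ₁² + σ₂² − 2ρσ₁σ₂) = √(0.186² + 0.1781² − 2·0.4411·0.186·0.1781) = 0.192591
d₁ = (ln(S₁/S₂) + (q₂ − q₁ + σ_eff²/2)T) / (σ_eff√T) = (ln(237.96/213.22) + (0.0 − 0.0 + 0.018546)·2.0002) / 0.272379 = 0.539224
d₂ = d₁ − σ_eff√T = 0.539224 − 0.272379 = 0.266846
N(d₁) = 0.705134,  N(d₂) = 0.605206
V = S₁·e^{−q₁T}·N(d₁) − S₂·e^{−q₂T}·N(d₂) = 167.793677 − 129.042034 = 38.751643
Key observation: pricing in NMP-units makes this a unit-strike call on the ratio S₁/S₂ — the risk-free rate cancels and cannot affect the value.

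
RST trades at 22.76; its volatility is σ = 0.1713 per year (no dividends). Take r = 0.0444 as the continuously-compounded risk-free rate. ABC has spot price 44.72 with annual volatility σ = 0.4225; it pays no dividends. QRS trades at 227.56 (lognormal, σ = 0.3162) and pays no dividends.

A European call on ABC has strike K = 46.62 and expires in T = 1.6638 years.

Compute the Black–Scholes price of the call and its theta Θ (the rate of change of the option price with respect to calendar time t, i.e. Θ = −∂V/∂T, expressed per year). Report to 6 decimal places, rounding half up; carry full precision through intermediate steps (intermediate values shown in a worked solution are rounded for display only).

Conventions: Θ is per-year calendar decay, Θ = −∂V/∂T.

σ√T = 0.4225·√1.6638 = 0.544976
d₁ = (ln(S/K) + (r+σ²/2)T) / (σ√T) = (ln(44.72/46.62) + (0.0444+0.4225²/2)·1.6638) / 0.544976 = (-0.041609 + 0.222372) / 0.544976 = 0.331690
d₂ = d₁ − σ√T = 0.331690 − 0.544976 = -0.213285
e^{−rT} = 0.928790
N(d₁) = 0.629938,  N(d₂) = 0.415552
Call price V = S·N(d₁) − K·e^{−rT}·N(d₂) = 28.170849 − 17.993485 = 10.177363
φ(d₁) = (1/√(2π))·e^{−d₁²/2} = 0.377589
Θ = −S·φ(d₁)·σ/(2√T) − r·K·e^{−rT}·N(d₂) = −2.765463 − 0.798911 = -3.564373

price = 10.177363
Θ = -3.564373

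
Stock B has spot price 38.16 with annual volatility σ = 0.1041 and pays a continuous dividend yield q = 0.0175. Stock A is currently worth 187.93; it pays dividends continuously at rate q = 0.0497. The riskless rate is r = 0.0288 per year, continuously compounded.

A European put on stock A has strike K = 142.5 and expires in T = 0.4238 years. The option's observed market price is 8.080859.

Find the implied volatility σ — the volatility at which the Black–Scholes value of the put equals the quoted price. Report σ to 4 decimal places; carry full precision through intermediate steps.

sigma = 0.5681

At σ = 0.5681 the Black–Scholes value reproduces the quote:
σ√T = 0.5681·√0.4238 = 0.369833
d₁ = (ln(S/K) + (r−q+σ²/2)T) / (σ√T) = (ln(187.93/142.5) + (0.0288−0.0497+0.5681²/2)·0.4238) / 0.369833 = (0.276728 + 0.059531) / 0.369833 = 0.909217
d₂ = d₁ − σ√T = 0.909217 − 0.369833 = 0.539385
e^{−rT} = 0.987869
e^{−qT} = 0.979157
N(−d₁) = 0.181618,  N(−d₂) = 0.294811
V = K·e^{−rT}·N(−d₂) − S·e^{−qT}·N(−d₁) = 41.500893 − 33.420034 = 8.080859 (matching the quote); vega is positive throughout, so no other σ reproduces this price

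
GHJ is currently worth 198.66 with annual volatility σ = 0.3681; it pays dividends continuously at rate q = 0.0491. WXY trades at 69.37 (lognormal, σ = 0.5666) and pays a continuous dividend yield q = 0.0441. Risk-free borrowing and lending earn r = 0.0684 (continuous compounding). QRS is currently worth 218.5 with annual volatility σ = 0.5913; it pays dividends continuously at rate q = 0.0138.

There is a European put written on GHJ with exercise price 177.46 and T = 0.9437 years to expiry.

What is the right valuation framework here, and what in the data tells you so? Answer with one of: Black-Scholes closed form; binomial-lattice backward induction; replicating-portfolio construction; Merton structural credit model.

framework: Black-Scholes closed form

Key observation: the instrument is a plain European put (strike 177.46) on a lognormal asset; the exact continuous-time formula applies directly.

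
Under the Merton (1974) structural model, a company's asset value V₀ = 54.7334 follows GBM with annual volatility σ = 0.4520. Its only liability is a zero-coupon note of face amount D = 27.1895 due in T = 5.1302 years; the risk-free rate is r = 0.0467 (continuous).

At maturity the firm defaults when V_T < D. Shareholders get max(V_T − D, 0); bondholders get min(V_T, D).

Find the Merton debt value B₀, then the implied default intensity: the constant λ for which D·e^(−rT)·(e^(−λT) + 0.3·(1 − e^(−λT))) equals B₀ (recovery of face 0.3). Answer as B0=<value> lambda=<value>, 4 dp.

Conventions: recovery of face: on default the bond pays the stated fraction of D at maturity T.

B0=18.2524 lambda=0.0459

Work the structural quantities from V₀ = 54.7334 against face 27.1895:
d₁ = [ln(V₀/D) + (r + σ²/2)T] / (σ√T)
   = [ln(54.7334/27.1895) + (0.0467 + 0.5·0.4520²)·5.1302] / (0.4520·√5.1302)
   = [0.699643 + 0.763641] / 1.023778 = 1.429299
d₂ = d₁ − σ√T = 1.429299 − 1.023778 = 0.405521
N(d₁) = 0.923541,  N(d₂) = 0.657453,  e^(−rT) = 0.786958
E₀ = V₀·N(d₁) − D·e^(−rT)·N(d₂)
   = 54.7334·0.923541 − 27.1895·0.786958·0.657453 = 36.481014
B₀ = V₀ − E₀ = 54.7334 − 36.481014 = 18.252386
e^(−λT) = (B₀·e^(rT)/D − 0.3)/(1 − 0.3) = (18.2524·1.270716/27.1895 − 0.3)/0.7 = 0.79005091
λ = −ln(0.79005091)/5.1302 = 0.045935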